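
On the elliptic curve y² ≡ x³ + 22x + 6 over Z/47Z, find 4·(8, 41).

Write G = (8, 41).
Repeated addition: build up to 4G.
2G: tangent at (8, 41): λ = (3·8² + 22)/(2·41) ≡ 26/35. 35⁻¹ ≡ 43 (mod 47), so λ ≡ 26·43 ≡ 37.
  x = λ² - 8 - 8 = 1369 - 16 ≡ 37; y = λ·(8 - 37) - 41 ≡ 14. → (37, 14)
3G: (37, 14) + (8, 41). λ = (41 - 14)/(8 - 37) ≡ 27/18 mod 47. 18⁻¹ ≡ 34 (mod 47) since 18·34 = 612 ≡ 1, so λ ≡ 25.
  x = λ² - 37 - 8 = 625 - 45 ≡ 16; y = λ·(37 - 16) - 14 ≡ 41. → (16, 41)
4G: (16, 41) + (8, 41). λ = (41 - 41)/(8 - 16) ≡ 0/39 mod 47. 39⁻¹ ≡ 41 (mod 47) since 39·41 = 1599 ≡ 1, so λ ≡ 0.
  x = λ² - 16 - 8 = 0 - 24 ≡ 23; y = λ·(16 - 23) - 41 ≡ 6. → (23, 6)

(23, 6)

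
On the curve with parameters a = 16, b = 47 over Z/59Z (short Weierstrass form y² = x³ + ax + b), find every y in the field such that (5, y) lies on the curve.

4, 55

x³ + 16x + 47 = 252 ≡ 16 (mod 59).
Square roots of 16 mod 59: 4 and 55 (since 4² = 16 ≡ 16).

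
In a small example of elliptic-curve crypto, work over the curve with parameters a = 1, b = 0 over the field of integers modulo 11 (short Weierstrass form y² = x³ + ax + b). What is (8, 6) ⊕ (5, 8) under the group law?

(7, 8)

(8, 6) + (5, 8). λ = (8 - 6)/(5 - 8) ≡ 2/8 mod 11. 8⁻¹ ≡ 7 (mod 11) since 8·7 = 56 ≡ 1, so λ ≡ 3.
  x = λ² - 8 - 5 = 9 - 13 ≡ 7; y = λ·(8 - 7) - 6 ≡ 8. → (7, 8)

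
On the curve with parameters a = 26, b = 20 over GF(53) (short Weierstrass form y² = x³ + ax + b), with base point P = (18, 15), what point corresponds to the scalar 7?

Double-and-add on 7 = (111)₂. Start with P = (18, 15) for the leading 1-bit.
double: tangent at (18, 15): λ = (3·18² + 26)/(2·15) ≡ 44/30. 30⁻¹ ≡ 23 (mod 53), so λ ≡ 44·23 ≡ 5.
  x = λ² - 18 - 18 = 25 - 36 ≡ 42; y = λ·(18 - 42) - 15 ≡ 24. → (42, 24)
add P: (42, 24) + (18, 15). λ = (15 - 24)/(18 - 42) ≡ 44/29 mod 53. 29⁻¹ ≡ 11 (mod 53), so λ ≡ 7.
  x = λ² - 42 - 18 = 49 - 60 ≡ 42; y = λ·(42 - 42) - 24 ≡ 29. → (42, 29)
double: tangent at (42, 29): λ = (3·42² + 26)/(2·29) ≡ 18/5. 5⁻¹ ≡ 32 (mod 53), so λ ≡ 18·32 ≡ 46.
  x = λ² - 42 - 42 = 2116 - 84 ≡ 18; y = λ·(42 - 18) - 29 ≡ 15. → (18, 15)
add P: tangent at (18, 15): λ = (3·18² + 26)/(2·15) ≡ 44/30. 30⁻¹ ≡ 23 (mod 53), so λ ≡ 44·23 ≡ 5.
  x = λ² - 18 - 18 = 25 - 36 ≡ 42; y = λ·(18 - 42) - 15 ≡ 24. → (42, 24)

(42, 24)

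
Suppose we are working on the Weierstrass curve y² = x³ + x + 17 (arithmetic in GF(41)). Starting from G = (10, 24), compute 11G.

Repeated addition: build up to 11G.
2G: tangent at (10, 24): λ = (3·10² + 1)/(2·24) ≡ 14/7. 7⁻¹ ≡ 6 (mod 41) since 7·6 = 42 ≡ 1, so λ ≡ 14·6 ≡ 2.
  x = λ² - 10 - 10 = 4 - 20 ≡ 25; y = λ·(10 - 25) - 24 ≡ 28. → (25, 28)
3G: (25, 28) + (10, 24). λ = (24 - 28)/(10 - 25) ≡ 37/26 mod 41. 26⁻¹ ≡ 30 (mod 41) since 26·30 = 780 ≡ 1, so λ ≡ 3.
  x = λ² - 25 - 10 = 9 - 35 ≡ 15; y = λ·(25 - 15) - 28 ≡ 2. → (15, 2)
4G: (15, 2) + (10, 24). λ = (24 - 2)/(10 - 15) ≡ 22/36 mod 41. 36⁻¹ ≡ 8 (mod 41) since 36·8 = 288 ≡ 1, so λ ≡ 12.
  x = λ² - 15 - 10 = 144 - 25 ≡ 37; y = λ·(15 - 37) - 2 ≡ 21. → (37, 21)
5G: (37, 21) + (10, 24). λ = (24 - 21)/(10 - 37) ≡ 3/14 mod 41. 14⁻¹ ≡ 3 (mod 41) since 14·3 = 42 ≡ 1, so λ ≡ 9.
  x = λ² - 37 - 10 = 81 - 47 ≡ 34; y = λ·(37 - 34) - 21 ≡ 6. → (34, 6)
6G: (34, 6) + (10, 24). λ = (24 - 6)/(10 - 34) ≡ 18/17 mod 41. 17⁻¹ ≡ 29 (mod 41) since 17·29 = 493 ≡ 1, so λ ≡ 30.
  x = λ² - 34 - 10 = 900 - 44 ≡ 36; y = λ·(34 - 36) - 6 ≡ 16. → (36, 16)
7G: (36, 16) + (10, 24). λ = (24 - 16)/(10 - 36) ≡ 8/15 mod 41. 15⁻¹ ≡ 11 (mod 41), so λ ≡ 6.
  x = λ² - 36 - 10 = 36 - 46 ≡ 31; y = λ·(36 - 31) - 16 ≡ 14. → (31, 14)
8G: (31, 14) + (10, 24). λ = (24 - 14)/(10 - 31) ≡ 10/20 mod 41. 20⁻¹ ≡ 39 (mod 41) since 20·39 = 780 ≡ 1, so λ ≡ 21.
  x = λ² - 31 - 10 = 441 - 41 ≡ 31; y = λ·(31 - 31) - 14 ≡ 27. → (31, 27)
9G: (31, 27) + (10, 24). λ = (24 - 27)/(10 - 31) ≡ 38/20 mod 41. 20⁻¹ ≡ 39 (mod 41), so λ ≡ 6.
  x = λ² - 31 - 10 = 36 - 41 ≡ 36; y = λ·(31 - 36) - 27 ≡ 25. → (36, 25)
10G: (36, 25) + (10, 24). λ = (24 - 25)/(10 - 36) ≡ 40/15 mod 41. 15⁻¹ ≡ 11 (mod 41), so λ ≡ 30.
  x = λ² - 36 - 10 = 900 - 46 ≡ 34; y = λ·(36 - 34) - 25 ≡ 35. → (34, 35)
11G: (34, 35) + (10, 24). λ = (24 - 35)/(10 - 34) ≡ 30/17 mod 41. 17⁻¹ ≡ 29 (mod 41), so λ ≡ 9.
  x = λ² - 34 - 10 = 81 - 44 ≡ 37; y = λ·(34 - 37) - 35 ≡ 20. → (37, 20)

(37, 20)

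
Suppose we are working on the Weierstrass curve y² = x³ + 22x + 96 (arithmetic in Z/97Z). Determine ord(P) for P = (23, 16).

2P: tangent at (23, 16): λ = (3·23² + 22)/(2·16) ≡ 57/32. 32⁻¹ ≡ 94 (mod 97), so λ ≡ 57·94 ≡ 23.
  x = λ² - 23 - 23 = 529 - 46 ≡ 95; y = λ·(23 - 95) - 16 ≡ 74. → (95, 74)
3P: (95, 74) + (23, 16). λ = (16 - 74)/(23 - 95) ≡ 39/25 mod 97. 25⁻¹ ≡ 66 (mod 97), so λ ≡ 52.
  x = λ² - 95 - 23 = 2704 - 118 ≡ 64; y = λ·(95 - 64) - 74 ≡ 83. → (64, 83)
4P: (64, 83) + (23, 16). λ = (16 - 83)/(23 - 64) ≡ 30/56 mod 97. 56⁻¹ ≡ 26 (mod 97) since 56·26 = 1456 ≡ 1, so λ ≡ 4.
  x = λ² - 64 - 23 = 16 - 87 ≡ 26; y = λ·(64 - 26) - 83 ≡ 69. → (26, 69)
5P: (26, 69) + (23, 16). λ = (16 - 69)/(23 - 26) ≡ 44/94 mod 97. 94⁻¹ ≡ 32 (mod 97), so λ ≡ 50.
  x = λ² - 26 - 23 = 2500 - 49 ≡ 26; y = λ·(26 - 26) - 69 ≡ 28. → (26, 28)
6P: (26, 28) + (23, 16). λ = (16 - 28)/(23 - 26) ≡ 85/94 mod 97. 94⁻¹ ≡ 32 (mod 97) since 94·32 = 3008 ≡ 1, so λ ≡ 4.
  x = λ² - 26 - 23 = 16 - 49 ≡ 64; y = λ·(26 - 64) - 28 ≡ 14. → (64, 14)
7P: (64, 14) + (23, 16). λ = (16 - 14)/(23 - 64) ≡ 2/56 mod 97. 56⁻¹ ≡ 26 (mod 97) since 56·26 = 1456 ≡ 1, so λ ≡ 52.
  x = λ² - 64 - 23 = 2704 - 87 ≡ 95; y = λ·(64 - 95) - 14 ≡ 23. → (95, 23)
8P: (95, 23) + (23, 16). λ = (16 - 23)/(23 - 95) ≡ 90/25 mod 97. 25⁻¹ ≡ 66 (mod 97), so λ ≡ 23.
  x = λ² - 95 - 23 = 529 - 118 ≡ 23; y = λ·(95 - 23) - 23 ≡ 81. → (23, 81)
9P: (23, 81) + (23, 16): same x and y₁ ≡ -y₂, so the sum is ∞.
9P = ∞, so the order is 9.

9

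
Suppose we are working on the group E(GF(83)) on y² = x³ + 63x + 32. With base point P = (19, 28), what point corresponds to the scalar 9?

Double-and-add on 9 = (1001)₂. Start with P = (19, 28) for the leading 1-bit.
double: tangent at (19, 28): λ = (3·19² + 63)/(2·28) ≡ 67/56. 56⁻¹ ≡ 43 (mod 83), so λ ≡ 67·43 ≡ 59.
  x = λ² - 19 - 19 = 3481 - 38 ≡ 40; y = λ·(19 - 40) - 28 ≡ 61. → (40, 61)
double: tangent at (40, 61): λ = (3·40² + 63)/(2·61) ≡ 49/39. 39⁻¹ ≡ 66 (mod 83) since 39·66 = 2574 ≡ 1, so λ ≡ 49·66 ≡ 80.
  x = λ² - 40 - 40 = 6400 - 80 ≡ 12; y = λ·(40 - 12) - 61 ≡ 21. → (12, 21)
double: tangent at (12, 21): λ = (3·12² + 63)/(2·21) ≡ 80/42. 42⁻¹ ≡ 2 (mod 83), so λ ≡ 80·2 ≡ 77.
  x = λ² - 12 - 12 = 5929 - 24 ≡ 12; y = λ·(12 - 12) - 21 ≡ 62. → (12, 62)
add P: (12, 62) + (19, 28). λ = (28 - 62)/(19 - 12) ≡ 49/7 mod 83. 7⁻¹ ≡ 12 (mod 83) since 7·12 = 84 ≡ 1, so λ ≡ 7.
  x = λ² - 12 - 19 = 49 - 31 ≡ 18; y = λ·(12 - 18) - 62 ≡ 62. → (18, 62)

(18, 62)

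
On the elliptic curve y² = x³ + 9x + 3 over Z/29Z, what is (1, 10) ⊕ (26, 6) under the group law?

(3, 17)

(1, 10) + (26, 6). λ = (6 - 10)/(26 - 1) ≡ 25/25 mod 29. 25⁻¹ ≡ 7 (mod 29), so λ ≡ 1.
  x = λ² - 1 - 26 = 1 - 27 ≡ 3; y = λ·(1 - 3) - 10 ≡ 17. → (3, 17)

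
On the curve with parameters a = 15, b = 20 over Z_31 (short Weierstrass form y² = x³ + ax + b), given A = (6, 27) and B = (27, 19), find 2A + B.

(9, 4)

First 2A:
Repeated addition: build up to 2A.
2A: tangent at (6, 27): λ = (3·6² + 15)/(2·27) ≡ 30/23. 23⁻¹ ≡ 27 (mod 31), so λ ≡ 30·27 ≡ 4.
  x = λ² - 6 - 6 = 16 - 12 ≡ 4; y = λ·(6 - 4) - 27 ≡ 12. → (4, 12)
2A = (4, 12).
Finally 2A + B:
(4, 12) + (27, 19). λ = (19 - 12)/(27 - 4) ≡ 7/23 mod 31. 23⁻¹ ≡ 27 (mod 31) since 23·27 = 621 ≡ 1, so λ ≡ 3.
  x = λ² - 4 - 27 = 9 - 31 ≡ 9; y = λ·(4 - 9) - 12 ≡ 4. → (9, 4)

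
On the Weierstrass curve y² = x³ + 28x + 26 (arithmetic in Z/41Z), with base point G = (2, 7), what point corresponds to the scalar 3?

Repeated addition: build up to 3G.
2G: tangent at (2, 7): λ = (3·2² + 28)/(2·7) ≡ 40/14. 14⁻¹ ≡ 3 (mod 41), so λ ≡ 40·3 ≡ 38.
  x = λ² - 2 - 2 = 1444 - 4 ≡ 5; y = λ·(2 - 5) - 7 ≡ 2. → (5, 2)
3G: (5, 2) + (2, 7). λ = (7 - 2)/(2 - 5) ≡ 5/38 mod 41. 38⁻¹ ≡ 27 (mod 41) since 38·27 = 1026 ≡ 1, so λ ≡ 12.
  x = λ² - 5 - 2 = 144 - 7 ≡ 14; y = λ·(5 - 14) - 2 ≡ 13. → (14, 13)

(14, 13)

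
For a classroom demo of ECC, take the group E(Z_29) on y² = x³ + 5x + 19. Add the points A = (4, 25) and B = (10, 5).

(10, 24)

(4, 25) + (10, 5). λ = (5 - 25)/(10 - 4) ≡ 9/6 mod 29. 6⁻¹ ≡ 5 (mod 29), so λ ≡ 16.
  x = λ² - 4 - 10 = 256 - 14 ≡ 10; y = λ·(4 - 10) - 25 ≡ 24. → (10, 24)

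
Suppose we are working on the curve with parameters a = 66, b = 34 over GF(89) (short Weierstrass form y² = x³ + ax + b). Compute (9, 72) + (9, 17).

The two points share x = 9 and their y-coordinates satisfy 72 + 17 ≡ 0 (mod 89), so they are inverses. Their sum is O.

O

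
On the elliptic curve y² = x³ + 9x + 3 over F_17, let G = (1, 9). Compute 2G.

tangent at (1, 9): λ = (3·1² + 9)/(2·9) ≡ 12/1. 1⁻¹ ≡ 1 (mod 17), so λ ≡ 12·1 ≡ 12.
  x = λ² - 1 - 1 = 144 - 2 ≡ 6; y = λ·(1 - 6) - 9 ≡ 16. → (6, 16)

(6, 16)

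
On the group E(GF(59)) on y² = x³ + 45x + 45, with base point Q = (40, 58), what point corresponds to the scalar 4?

Double-and-add on 4 = (100)₂. Start with Q = (40, 58) for the leading 1-bit.
double: tangent at (40, 58): λ = (3·40² + 45)/(2·58) ≡ 7/57. 57⁻¹ ≡ 29 (mod 59), so λ ≡ 7·29 ≡ 26.
  x = λ² - 40 - 40 = 676 - 80 ≡ 6; y = λ·(40 - 6) - 58 ≡ 0. → (6, 0)
double: (6, 0) + (6, 0): same x and y₁ ≡ -y₂, so the sum is 𝒪.

O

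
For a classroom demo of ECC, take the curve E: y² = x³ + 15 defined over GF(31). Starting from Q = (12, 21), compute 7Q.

(9, 0)

Double-and-add on 7 = (111)₂. Start with Q = (12, 21) for the leading 1-bit.
double: tangent at (12, 21): λ = (3·12² + 0)/(2·21) ≡ 29/11. 11⁻¹ ≡ 17 (mod 31), so λ ≡ 29·17 ≡ 28.
  x = λ² - 12 - 12 = 784 - 24 ≡ 16; y = λ·(12 - 16) - 21 ≡ 22. → (16, 22)
add Q: (16, 22) + (12, 21). λ = (21 - 22)/(12 - 16) ≡ 30/27 mod 31. 27⁻¹ ≡ 23 (mod 31), so λ ≡ 8.
  x = λ² - 16 - 12 = 64 - 28 ≡ 5; y = λ·(16 - 5) - 22 ≡ 4. → (5, 4)
double: tangent at (5, 4): λ = (3·5² + 0)/(2·4) ≡ 13/8. 8⁻¹ ≡ 4 (mod 31), so λ ≡ 13·4 ≡ 21.
  x = λ² - 5 - 5 = 441 - 10 ≡ 28; y = λ·(5 - 28) - 4 ≡ 9. → (28, 9)
add Q: (28, 9) + (12, 21). λ = (21 - 9)/(12 - 28) ≡ 12/15 mod 31. 15⁻¹ ≡ 29 (mod 31), so λ ≡ 7.
  x = λ² - 28 - 12 = 49 - 40 ≡ 9; y = λ·(28 - 9) - 9 ≡ 0. → (9, 0)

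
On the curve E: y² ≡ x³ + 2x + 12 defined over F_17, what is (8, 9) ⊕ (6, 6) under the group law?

(8, 9) + (6, 6). λ = (6 - 9)/(6 - 8) ≡ 14/15 mod 17. 15⁻¹ ≡ 8 (mod 17), so λ ≡ 10.
  x = λ² - 8 - 6 = 100 - 14 ≡ 1; y = λ·(8 - 1) - 9 ≡ 10. → (1, 10)

(1, 10)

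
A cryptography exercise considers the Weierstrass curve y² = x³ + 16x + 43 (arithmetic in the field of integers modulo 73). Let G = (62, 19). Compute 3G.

(21, 2)

Repeated addition: build up to 3G.
2G: tangent at (62, 19): λ = (3·62² + 16)/(2·19) ≡ 14/38. 38⁻¹ ≡ 25 (mod 73) since 38·25 = 950 ≡ 1, so λ ≡ 14·25 ≡ 58.
  x = λ² - 62 - 62 = 3364 - 124 ≡ 28; y = λ·(62 - 28) - 19 ≡ 55. → (28, 55)
3G: (28, 55) + (62, 19). λ = (19 - 55)/(62 - 28) ≡ 37/34 mod 73. 34⁻¹ ≡ 58 (mod 73) since 34·58 = 1972 ≡ 1, so λ ≡ 29.
  x = λ² - 28 - 62 = 841 - 90 ≡ 21; y = λ·(28 - 21) - 55 ≡ 2. → (21, 2)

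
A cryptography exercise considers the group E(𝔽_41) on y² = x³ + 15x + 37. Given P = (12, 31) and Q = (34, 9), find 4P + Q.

First 4P:
Double-and-add on 4 = (100)₂. Start with P = (12, 31) for the leading 1-bit.
double: tangent at (12, 31): λ = (3·12² + 15)/(2·31) ≡ 37/21. 21⁻¹ ≡ 2 (mod 41), so λ ≡ 37·2 ≡ 33.
  x = λ² - 12 - 12 = 1089 - 24 ≡ 40; y = λ·(12 - 40) - 31 ≡ 29. → (40, 29)
double: tangent at (40, 29): λ = (3·40² + 15)/(2·29) ≡ 18/17. 17⁻¹ ≡ 29 (mod 41) since 17·29 = 493 ≡ 1, so λ ≡ 18·29 ≡ 30.
  x = λ² - 40 - 40 = 900 - 80 ≡ 0; y = λ·(40 - 0) - 29 ≡ 23. → (0, 23)
4P = (0, 23).
Finally 4P + Q:
(0, 23) + (34, 9). λ = (9 - 23)/(34 - 0) ≡ 27/34 mod 41. 34⁻¹ ≡ 35 (mod 41), so λ ≡ 2.
  x = λ² - 0 - 34 = 4 - 34 ≡ 11; y = λ·(0 - 11) - 23 ≡ 37. → (11, 37)

(11, 37)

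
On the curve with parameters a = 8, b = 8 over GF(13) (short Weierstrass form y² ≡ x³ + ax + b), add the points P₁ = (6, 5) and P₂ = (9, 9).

(7, 11)

(6, 5) + (9, 9). λ = (9 - 5)/(9 - 6) ≡ 4/3 mod 13. 3⁻¹ ≡ 9 (mod 13), so λ ≡ 10.
  x = λ² - 6 - 9 = 100 - 15 ≡ 7; y = λ·(6 - 7) - 5 ≡ 11. → (7, 11)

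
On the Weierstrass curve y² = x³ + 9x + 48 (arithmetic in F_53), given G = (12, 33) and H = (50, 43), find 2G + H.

(10, 48)

First 2G:
Repeated addition: build up to 2G.
2G: tangent at (12, 33): λ = (3·12² + 9)/(2·33) ≡ 17/13. 13⁻¹ ≡ 49 (mod 53), so λ ≡ 17·49 ≡ 38.
  x = λ² - 12 - 12 = 1444 - 24 ≡ 42; y = λ·(12 - 42) - 33 ≡ 46. → (42, 46)
2G = (42, 46).
Finally 2G + H:
(42, 46) + (50, 43). λ = (43 - 46)/(50 - 42) ≡ 50/8 mod 53. 8⁻¹ ≡ 20 (mod 53), so λ ≡ 46.
  x = λ² - 42 - 50 = 2116 - 92 ≡ 10; y = λ·(42 - 10) - 46 ≡ 48. → (10, 48)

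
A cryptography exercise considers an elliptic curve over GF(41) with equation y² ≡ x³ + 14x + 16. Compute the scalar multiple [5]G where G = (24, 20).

Repeated addition: build up to 5G.
2G: tangent at (24, 20): λ = (3·24² + 14)/(2·20) ≡ 20/40. 40⁻¹ ≡ 40 (mod 41), so λ ≡ 20·40 ≡ 21.
  x = λ² - 24 - 24 = 441 - 48 ≡ 24; y = λ·(24 - 24) - 20 ≡ 21. → (24, 21)
3G: (24, 21) + (24, 20): same x and y₁ ≡ -y₂, so the sum is O.
4G: O + (24, 20) = (24, 20) (identity).
5G: tangent at (24, 20): λ = (3·24² + 14)/(2·20) ≡ 20/40. 40⁻¹ ≡ 40 (mod 41), so λ ≡ 20·40 ≡ 21.
  x = λ² - 24 - 24 = 441 - 48 ≡ 24; y = λ·(24 - 24) - 20 ≡ 21. → (24, 21)

(24, 21)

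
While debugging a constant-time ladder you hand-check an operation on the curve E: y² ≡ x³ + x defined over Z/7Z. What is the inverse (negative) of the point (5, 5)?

-(5, 5) = (5, -5 mod 7) = (5, 2).

(5, 2)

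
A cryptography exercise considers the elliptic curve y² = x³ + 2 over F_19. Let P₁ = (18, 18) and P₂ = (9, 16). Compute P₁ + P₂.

(8, 18)

(18, 18) + (9, 16). λ = (16 - 18)/(9 - 18) ≡ 17/10 mod 19. 10⁻¹ ≡ 2 (mod 19), so λ ≡ 15.
  x = λ² - 18 - 9 = 225 - 27 ≡ 8; y = λ·(18 - 8) - 18 ≡ 18. → (8, 18)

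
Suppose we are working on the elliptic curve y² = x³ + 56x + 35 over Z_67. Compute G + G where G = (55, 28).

(22, 49)

tangent at (55, 28): λ = (3·55² + 56)/(2·28) ≡ 19/56. 56⁻¹ ≡ 6 (mod 67), so λ ≡ 19·6 ≡ 47.
  x = λ² - 55 - 55 = 2209 - 110 ≡ 22; y = λ·(55 - 22) - 28 ≡ 49. → (22, 49)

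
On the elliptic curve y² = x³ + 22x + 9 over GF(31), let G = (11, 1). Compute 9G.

Double-and-add on 9 = (1001)₂. Start with G = (11, 1) for the leading 1-bit.
double: tangent at (11, 1): λ = (3·11² + 22)/(2·1) ≡ 13/2. 2⁻¹ ≡ 16 (mod 31) since 2·16 = 32 ≡ 1, so λ ≡ 13·16 ≡ 22.
  x = λ² - 11 - 11 = 484 - 22 ≡ 28; y = λ·(11 - 28) - 1 ≡ 28. → (28, 28)
double: tangent at (28, 28): λ = (3·28² + 22)/(2·28) ≡ 18/25. 25⁻¹ ≡ 5 (mod 31), so λ ≡ 18·5 ≡ 28.
  x = λ² - 28 - 28 = 784 - 56 ≡ 15; y = λ·(28 - 15) - 28 ≡ 26. → (15, 26)
double: tangent at (15, 26): λ = (3·15² + 22)/(2·26) ≡ 15/21. 21⁻¹ ≡ 3 (mod 31) since 21·3 = 63 ≡ 1, so λ ≡ 15·3 ≡ 14.
  x = λ² - 15 - 15 = 196 - 30 ≡ 11; y = λ·(15 - 11) - 26 ≡ 30. → (11, 30)
add G: (11, 30) + (11, 1): same x and y₁ ≡ -y₂, so the sum is the point at infinity.

O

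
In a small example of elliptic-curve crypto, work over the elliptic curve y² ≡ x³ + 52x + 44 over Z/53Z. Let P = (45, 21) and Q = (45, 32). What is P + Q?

The two points share x = 45 and their y-coordinates satisfy 21 + 32 ≡ 0 (mod 53), so they are inverses. Their sum is the point at infinity.

O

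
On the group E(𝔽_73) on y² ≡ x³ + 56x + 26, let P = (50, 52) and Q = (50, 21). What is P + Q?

The two points share x = 50 and their y-coordinates satisfy 52 + 21 ≡ 0 (mod 73), so they are inverses. Their sum is O.

O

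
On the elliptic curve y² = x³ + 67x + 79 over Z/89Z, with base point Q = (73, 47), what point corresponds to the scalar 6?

(21, 44)

Double-and-add on 6 = (110)₂. Start with Q = (73, 47) for the leading 1-bit.
double: tangent at (73, 47): λ = (3·73² + 67)/(2·47) ≡ 34/5. 5⁻¹ ≡ 18 (mod 89), so λ ≡ 34·18 ≡ 78.
  x = λ² - 73 - 73 = 6084 - 146 ≡ 64; y = λ·(73 - 64) - 47 ≡ 32. → (64, 32)
add Q: (64, 32) + (73, 47). λ = (47 - 32)/(73 - 64) ≡ 15/9 mod 89. 9⁻¹ ≡ 10 (mod 89) since 9·10 = 90 ≡ 1, so λ ≡ 61.
  x = λ² - 64 - 73 = 3721 - 137 ≡ 24; y = λ·(64 - 24) - 32 ≡ 5. → (24, 5)
double: tangent at (24, 5): λ = (3·24² + 67)/(2·5) ≡ 15/10. 10⁻¹ ≡ 9 (mod 89), so λ ≡ 15·9 ≡ 46.
  x = λ² - 24 - 24 = 2116 - 48 ≡ 21; y = λ·(24 - 21) - 5 ≡ 44. → (21, 44)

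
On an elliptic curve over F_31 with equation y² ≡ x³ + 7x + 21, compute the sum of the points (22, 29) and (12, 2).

(17, 0)

(22, 29) + (12, 2). λ = (2 - 29)/(12 - 22) ≡ 4/21 mod 31. 21⁻¹ ≡ 3 (mod 31), so λ ≡ 12.
  x = λ² - 22 - 12 = 144 - 34 ≡ 17; y = λ·(22 - 17) - 29 ≡ 0. → (17, 0)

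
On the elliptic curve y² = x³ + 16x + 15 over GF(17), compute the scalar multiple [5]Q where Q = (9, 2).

Double-and-add on 5 = (101)₂. Start with Q = (9, 2) for the leading 1-bit.
double: tangent at (9, 2): λ = (3·9² + 16)/(2·2) ≡ 4/4. 4⁻¹ ≡ 13 (mod 17) since 4·13 = 52 ≡ 1, so λ ≡ 4·13 ≡ 1.
  x = λ² - 9 - 9 = 1 - 18 ≡ 0; y = λ·(9 - 0) - 2 ≡ 7. → (0, 7)
double: tangent at (0, 7): λ = (3·0² + 16)/(2·7) ≡ 16/14. 14⁻¹ ≡ 11 (mod 17) since 14·11 = 154 ≡ 1, so λ ≡ 16·11 ≡ 6.
  x = λ² - 0 - 0 = 36 - 0 ≡ 2; y = λ·(0 - 2) - 7 ≡ 15. → (2, 15)
add Q: (2, 15) + (9, 2). λ = (2 - 15)/(9 - 2) ≡ 4/7 mod 17. 7⁻¹ ≡ 5 (mod 17), so λ ≡ 3.
  x = λ² - 2 - 9 = 9 - 11 ≡ 15; y = λ·(2 - 15) - 15 ≡ 14. → (15, 14)

(15, 14)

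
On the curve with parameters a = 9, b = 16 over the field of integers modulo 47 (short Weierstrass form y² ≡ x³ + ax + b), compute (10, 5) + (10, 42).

O

The two points share x = 10 and their y-coordinates satisfy 5 + 42 ≡ 0 (mod 47), so they are inverses. Their sum is O.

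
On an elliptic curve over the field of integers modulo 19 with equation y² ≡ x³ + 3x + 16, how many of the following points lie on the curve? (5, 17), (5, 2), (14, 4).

(5, 17): 17² ≡ 4, rhs ≡ 4 → on.
(5, 2): 2² ≡ 4, rhs ≡ 4 → on.
(14, 4): 4² ≡ 16, rhs ≡ 9 → off.

2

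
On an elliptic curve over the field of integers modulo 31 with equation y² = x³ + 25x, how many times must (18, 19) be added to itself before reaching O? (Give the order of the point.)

2P: tangent at (18, 19): λ = (3·18² + 25)/(2·19) ≡ 5/7. 7⁻¹ ≡ 9 (mod 31) since 7·9 = 63 ≡ 1, so λ ≡ 5·9 ≡ 14.
  x = λ² - 18 - 18 = 196 - 36 ≡ 5; y = λ·(18 - 5) - 19 ≡ 8. → (5, 8)
3P: (5, 8) + (18, 19). λ = (19 - 8)/(18 - 5) ≡ 11/13 mod 31. 13⁻¹ ≡ 12 (mod 31) since 13·12 = 156 ≡ 1, so λ ≡ 8.
  x = λ² - 5 - 18 = 64 - 23 ≡ 10; y = λ·(5 - 10) - 8 ≡ 14. → (10, 14)
4P: (10, 14) + (18, 19). λ = (19 - 14)/(18 - 10) ≡ 5/8 mod 31. 8⁻¹ ≡ 4 (mod 31), so λ ≡ 20.
  x = λ² - 10 - 18 = 400 - 28 ≡ 0; y = λ·(10 - 0) - 14 ≡ 0. → (0, 0)
5P: (0, 0) + (18, 19). λ = (19 - 0)/(18 - 0) ≡ 19/18 mod 31. 18⁻¹ ≡ 19 (mod 31), so λ ≡ 20.
  x = λ² - 0 - 18 = 400 - 18 ≡ 10; y = λ·(0 - 10) - 0 ≡ 17. → (10, 17)
6P: (10, 17) + (18, 19). λ = (19 - 17)/(18 - 10) ≡ 2/8 mod 31. 8⁻¹ ≡ 4 (mod 31), so λ ≡ 8.
  x = λ² - 10 - 18 = 64 - 28 ≡ 5; y = λ·(10 - 5) - 17 ≡ 23. → (5, 23)
7P: (5, 23) + (18, 19). λ = (19 - 23)/(18 - 5) ≡ 27/13 mod 31. 13⁻¹ ≡ 12 (mod 31), so λ ≡ 14.
  x = λ² - 5 - 18 = 196 - 23 ≡ 18; y = λ·(5 - 18) - 23 ≡ 12. → (18, 12)
8P: (18, 12) + (18, 19): same x and y₁ ≡ -y₂, so the sum is O.
8P = O, so the order is 8.

8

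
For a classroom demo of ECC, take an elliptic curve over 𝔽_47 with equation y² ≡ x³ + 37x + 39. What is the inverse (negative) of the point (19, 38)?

(19, 9)

-(19, 38) = (19, -38 mod 47) = (19, 9).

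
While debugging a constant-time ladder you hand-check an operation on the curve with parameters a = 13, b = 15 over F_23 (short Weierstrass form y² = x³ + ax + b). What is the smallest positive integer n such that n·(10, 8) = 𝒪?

2P: tangent at (10, 8): λ = (3·10² + 13)/(2·8) ≡ 14/16. 16⁻¹ ≡ 13 (mod 23), so λ ≡ 14·13 ≡ 21.
  x = λ² - 10 - 10 = 441 - 20 ≡ 7; y = λ·(10 - 7) - 8 ≡ 9. → (7, 9)
3P: (7, 9) + (10, 8). λ = (8 - 9)/(10 - 7) ≡ 22/3 mod 23. 3⁻¹ ≡ 8 (mod 23), so λ ≡ 15.
  x = λ² - 7 - 10 = 225 - 17 ≡ 1; y = λ·(7 - 1) - 9 ≡ 12. → (1, 12)
4P: (1, 12) + (10, 8). λ = (8 - 12)/(10 - 1) ≡ 19/9 mod 23. 9⁻¹ ≡ 18 (mod 23), so λ ≡ 20.
  x = λ² - 1 - 10 = 400 - 11 ≡ 21; y = λ·(1 - 21) - 12 ≡ 2. → (21, 2)
5P: (21, 2) + (10, 8). λ = (8 - 2)/(10 - 21) ≡ 6/12 mod 23. 12⁻¹ ≡ 2 (mod 23) since 12·2 = 24 ≡ 1, so λ ≡ 12.
  x = λ² - 21 - 10 = 144 - 31 ≡ 21; y = λ·(21 - 21) - 2 ≡ 21. → (21, 21)
6P: (21, 21) + (10, 8). λ = (8 - 21)/(10 - 21) ≡ 10/12 mod 23. 12⁻¹ ≡ 2 (mod 23) since 12·2 = 24 ≡ 1, so λ ≡ 20.
  x = λ² - 21 - 10 = 400 - 31 ≡ 1; y = λ·(21 - 1) - 21 ≡ 11. → (1, 11)
7P: (1, 11) + (10, 8). λ = (8 - 11)/(10 - 1) ≡ 20/9 mod 23. 9⁻¹ ≡ 18 (mod 23), so λ ≡ 15.
  x = λ² - 1 - 10 = 225 - 11 ≡ 7; y = λ·(1 - 7) - 11 ≡ 14. → (7, 14)
8P: (7, 14) + (10, 8). λ = (8 - 14)/(10 - 7) ≡ 17/3 mod 23. 3⁻¹ ≡ 8 (mod 23) since 3·8 = 24 ≡ 1, so λ ≡ 21.
  x = λ² - 7 - 10 = 441 - 17 ≡ 10; y = λ·(7 - 10) - 14 ≡ 15. → (10, 15)
9P: (10, 15) + (10, 8): same x and y₁ ≡ -y₂, so the sum is 𝒪.
9P = 𝒪, so the order is 9.

9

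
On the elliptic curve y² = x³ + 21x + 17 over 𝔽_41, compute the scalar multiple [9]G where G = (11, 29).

Double-and-add on 9 = (1001)₂. Start with G = (11, 29) for the leading 1-bit.
double: tangent at (11, 29): λ = (3·11² + 21)/(2·29) ≡ 15/17. 17⁻¹ ≡ 29 (mod 41), so λ ≡ 15·29 ≡ 25.
  x = λ² - 11 - 11 = 625 - 22 ≡ 29; y = λ·(11 - 29) - 29 ≡ 13. → (29, 13)
double: tangent at (29, 13): λ = (3·29² + 21)/(2·13) ≡ 2/26. 26⁻¹ ≡ 30 (mod 41), so λ ≡ 2·30 ≡ 19.
  x = λ² - 29 - 29 = 361 - 58 ≡ 16; y = λ·(29 - 16) - 13 ≡ 29. → (16, 29)
double: tangent at (16, 29): λ = (3·16² + 21)/(2·29) ≡ 10/17. 17⁻¹ ≡ 29 (mod 41), so λ ≡ 10·29 ≡ 3.
  x = λ² - 16 - 16 = 9 - 32 ≡ 18; y = λ·(16 - 18) - 29 ≡ 6. → (18, 6)
add G: (18, 6) + (11, 29). λ = (29 - 6)/(11 - 18) ≡ 23/34 mod 41. 34⁻¹ ≡ 35 (mod 41), so λ ≡ 26.
  x = λ² - 18 - 11 = 676 - 29 ≡ 32; y = λ·(18 - 32) - 6 ≡ 40. → (32, 40)

(32, 40)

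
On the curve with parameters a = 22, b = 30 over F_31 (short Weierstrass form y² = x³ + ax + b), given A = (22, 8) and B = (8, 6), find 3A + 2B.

First 3A:
Repeated addition: build up to 3A.
2A: tangent at (22, 8): λ = (3·22² + 22)/(2·8) ≡ 17/16. 16⁻¹ ≡ 2 (mod 31), so λ ≡ 17·2 ≡ 3.
  x = λ² - 22 - 22 = 9 - 44 ≡ 27; y = λ·(22 - 27) - 8 ≡ 8. → (27, 8)
3A: (27, 8) + (22, 8). λ = (8 - 8)/(22 - 27) ≡ 0/26 mod 31. 26⁻¹ ≡ 6 (mod 31) since 26·6 = 156 ≡ 1, so λ ≡ 0.
  x = λ² - 27 - 22 = 0 - 49 ≡ 13; y = λ·(27 - 13) - 8 ≡ 23. → (13, 23)
3A = (13, 23).
Next 2B:
Repeated addition: build up to 2B.
2B: tangent at (8, 6): λ = (3·8² + 22)/(2·6) ≡ 28/12. 12⁻¹ ≡ 13 (mod 31), so λ ≡ 28·13 ≡ 23.
  x = λ² - 8 - 8 = 529 - 16 ≡ 17; y = λ·(8 - 17) - 6 ≡ 4. → (17, 4)
2B = (17, 4).
Finally 3A + 2B:
(13, 23) + (17, 4). λ = (4 - 23)/(17 - 13) ≡ 12/4 mod 31. 4⁻¹ ≡ 8 (mod 31), so λ ≡ 3.
  x = λ² - 13 - 17 = 9 - 30 ≡ 10; y = λ·(13 - 10) - 23 ≡ 17. → (10, 17)

(10, 17)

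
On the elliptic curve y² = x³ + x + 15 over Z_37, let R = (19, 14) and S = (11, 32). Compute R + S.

(19, 23)

(19, 14) + (11, 32). λ = (32 - 14)/(11 - 19) ≡ 18/29 mod 37. 29⁻¹ ≡ 23 (mod 37), so λ ≡ 7.
  x = λ² - 19 - 11 = 49 - 30 ≡ 19; y = λ·(19 - 19) - 14 ≡ 23. → (19, 23)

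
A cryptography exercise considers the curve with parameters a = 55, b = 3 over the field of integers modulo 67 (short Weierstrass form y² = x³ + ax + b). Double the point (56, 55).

tangent at (56, 55): λ = (3·56² + 55)/(2·55) ≡ 16/43. 43⁻¹ ≡ 53 (mod 67), so λ ≡ 16·53 ≡ 44.
  x = λ² - 56 - 56 = 1936 - 112 ≡ 15; y = λ·(56 - 15) - 55 ≡ 7. → (15, 7)

(15, 7)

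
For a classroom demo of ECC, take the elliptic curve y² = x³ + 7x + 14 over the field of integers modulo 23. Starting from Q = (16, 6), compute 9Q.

Repeated addition: build up to 9Q.
2Q: tangent at (16, 6): λ = (3·16² + 7)/(2·6) ≡ 16/12. 12⁻¹ ≡ 2 (mod 23), so λ ≡ 16·2 ≡ 9.
  x = λ² - 16 - 16 = 81 - 32 ≡ 3; y = λ·(16 - 3) - 6 ≡ 19. → (3, 19)
3Q: (3, 19) + (16, 6). λ = (6 - 19)/(16 - 3) ≡ 10/13 mod 23. 13⁻¹ ≡ 16 (mod 23), so λ ≡ 22.
  x = λ² - 3 - 16 = 484 - 19 ≡ 5; y = λ·(3 - 5) - 19 ≡ 6. → (5, 6)
4Q: (5, 6) + (16, 6). λ = (6 - 6)/(16 - 5) ≡ 0/11 mod 23. 11⁻¹ ≡ 21 (mod 23) since 11·21 = 231 ≡ 1, so λ ≡ 0.
  x = λ² - 5 - 16 = 0 - 21 ≡ 2; y = λ·(5 - 2) - 6 ≡ 17. → (2, 17)
5Q: (2, 17) + (16, 6). λ = (6 - 17)/(16 - 2) ≡ 12/14 mod 23. 14⁻¹ ≡ 5 (mod 23) since 14·5 = 70 ≡ 1, so λ ≡ 14.
  x = λ² - 2 - 16 = 196 - 18 ≡ 17; y = λ·(2 - 17) - 17 ≡ 3. → (17, 3)
6Q: (17, 3) + (16, 6). λ = (6 - 3)/(16 - 17) ≡ 3/22 mod 23. 22⁻¹ ≡ 22 (mod 23) since 22·22 = 484 ≡ 1, so λ ≡ 20.
  x = λ² - 17 - 16 = 400 - 33 ≡ 22; y = λ·(17 - 22) - 3 ≡ 12. → (22, 12)
7Q: (22, 12) + (16, 6). λ = (6 - 12)/(16 - 22) ≡ 17/17 mod 23. 17⁻¹ ≡ 19 (mod 23), so λ ≡ 1.
  x = λ² - 22 - 16 = 1 - 38 ≡ 9; y = λ·(22 - 9) - 12 ≡ 1. → (9, 1)
8Q: (9, 1) + (16, 6). λ = (6 - 1)/(16 - 9) ≡ 5/7 mod 23. 7⁻¹ ≡ 10 (mod 23), so λ ≡ 4.
  x = λ² - 9 - 16 = 16 - 25 ≡ 14; y = λ·(9 - 14) - 1 ≡ 2. → (14, 2)
9Q: (14, 2) + (16, 6). λ = (6 - 2)/(16 - 14) ≡ 4/2 mod 23. 2⁻¹ ≡ 12 (mod 23), so λ ≡ 2.
  x = λ² - 14 - 16 = 4 - 30 ≡ 20; y = λ·(14 - 20) - 2 ≡ 9. → (20, 9)

(20, 9)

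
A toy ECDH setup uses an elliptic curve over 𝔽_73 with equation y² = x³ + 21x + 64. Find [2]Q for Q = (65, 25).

(18, 19)

tangent at (65, 25): λ = (3·65² + 21)/(2·25) ≡ 67/50. 50⁻¹ ≡ 19 (mod 73), so λ ≡ 67·19 ≡ 32.
  x = λ² - 65 - 65 = 1024 - 130 ≡ 18; y = λ·(65 - 18) - 25 ≡ 19. → (18, 19)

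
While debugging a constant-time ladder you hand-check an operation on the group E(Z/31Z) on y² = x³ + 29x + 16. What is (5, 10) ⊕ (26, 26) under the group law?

(5, 10) + (26, 26). λ = (26 - 10)/(26 - 5) ≡ 16/21 mod 31. 21⁻¹ ≡ 3 (mod 31), so λ ≡ 17.
  x = λ² - 5 - 26 = 289 - 31 ≡ 10; y = λ·(5 - 10) - 10 ≡ 29. → (10, 29)

(10, 29)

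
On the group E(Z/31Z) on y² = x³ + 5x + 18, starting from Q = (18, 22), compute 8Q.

(0, 7)

Repeated addition: build up to 8Q.
2Q: tangent at (18, 22): λ = (3·18² + 5)/(2·22) ≡ 16/13. 13⁻¹ ≡ 12 (mod 31) since 13·12 = 156 ≡ 1, so λ ≡ 16·12 ≡ 6.
  x = λ² - 18 - 18 = 36 - 36 ≡ 0; y = λ·(18 - 0) - 22 ≡ 24. → (0, 24)
3Q: (0, 24) + (18, 22). λ = (22 - 24)/(18 - 0) ≡ 29/18 mod 31. 18⁻¹ ≡ 19 (mod 31), so λ ≡ 24.
  x = λ² - 0 - 18 = 576 - 18 ≡ 0; y = λ·(0 - 0) - 24 ≡ 7. → (0, 7)
4Q: (0, 7) + (18, 22). λ = (22 - 7)/(18 - 0) ≡ 15/18 mod 31. 18⁻¹ ≡ 19 (mod 31), so λ ≡ 6.
  x = λ² - 0 - 18 = 36 - 18 ≡ 18; y = λ·(0 - 18) - 7 ≡ 9. → (18, 9)
5Q: (18, 9) + (18, 22): same x and y₁ ≡ -y₂, so the sum is O.
6Q: O + (18, 22) = (18, 22) (identity).
7Q: tangent at (18, 22): λ = (3·18² + 5)/(2·22) ≡ 16/13. 13⁻¹ ≡ 12 (mod 31) since 13·12 = 156 ≡ 1, so λ ≡ 16·12 ≡ 6.
  x = λ² - 18 - 18 = 36 - 36 ≡ 0; y = λ·(18 - 0) - 22 ≡ 24. → (0, 24)
8Q: (0, 24) + (18, 22). λ = (22 - 24)/(18 - 0) ≡ 29/18 mod 31. 18⁻¹ ≡ 19 (mod 31) since 18·19 = 342 ≡ 1, so λ ≡ 24.
  x = λ² - 0 - 18 = 576 - 18 ≡ 0; y = λ·(0 - 0) - 24 ≡ 7. → (0, 7)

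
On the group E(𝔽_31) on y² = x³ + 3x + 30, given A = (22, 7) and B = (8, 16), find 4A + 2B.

First 4A:
Repeated addition: build up to 4A.
2A: tangent at (22, 7): λ = (3·22² + 3)/(2·7) ≡ 29/14. 14⁻¹ ≡ 20 (mod 31), so λ ≡ 29·20 ≡ 22.
  x = λ² - 22 - 22 = 484 - 44 ≡ 6; y = λ·(22 - 6) - 7 ≡ 4. → (6, 4)
3A: (6, 4) + (22, 7). λ = (7 - 4)/(22 - 6) ≡ 3/16 mod 31. 16⁻¹ ≡ 2 (mod 31), so λ ≡ 6.
  x = λ² - 6 - 22 = 36 - 28 ≡ 8; y = λ·(6 - 8) - 4 ≡ 15. → (8, 15)
4A: (8, 15) + (22, 7). λ = (7 - 15)/(22 - 8) ≡ 23/14 mod 31. 14⁻¹ ≡ 20 (mod 31), so λ ≡ 26.
  x = λ² - 8 - 22 = 676 - 30 ≡ 26; y = λ·(8 - 26) - 15 ≡ 13. → (26, 13)
4A = (26, 13).
Next 2B:
Repeated addition: build up to 2B.
2B: tangent at (8, 16): λ = (3·8² + 3)/(2·16) ≡ 9/1. 1⁻¹ ≡ 1 (mod 31), so λ ≡ 9·1 ≡ 9.
  x = λ² - 8 - 8 = 81 - 16 ≡ 3; y = λ·(8 - 3) - 16 ≡ 29. → (3, 29)
2B = (3, 29).
Finally 4A + 2B:
(26, 13) + (3, 29). λ = (29 - 13)/(3 - 26) ≡ 16/8 mod 31. 8⁻¹ ≡ 4 (mod 31) since 8·4 = 32 ≡ 1, so λ ≡ 2.
  x = λ² - 26 - 3 = 4 - 29 ≡ 6; y = λ·(26 - 6) - 13 ≡ 27. → (6, 27)

(6, 27)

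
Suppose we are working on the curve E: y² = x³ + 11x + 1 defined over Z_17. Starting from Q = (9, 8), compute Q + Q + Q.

(0, 16)

Repeated addition: build up to 3Q.
2Q: tangent at (9, 8): λ = (3·9² + 11)/(2·8) ≡ 16/16. 16⁻¹ ≡ 16 (mod 17), so λ ≡ 16·16 ≡ 1.
  x = λ² - 9 - 9 = 1 - 18 ≡ 0; y = λ·(9 - 0) - 8 ≡ 1. → (0, 1)
3Q: (0, 1) + (9, 8). λ = (8 - 1)/(9 - 0) ≡ 7/9 mod 17. 9⁻¹ ≡ 2 (mod 17) since 9·2 = 18 ≡ 1, so λ ≡ 14.
  x = λ² - 0 - 9 = 196 - 9 ≡ 0; y = λ·(0 - 0) - 1 ≡ 16. → (0, 16)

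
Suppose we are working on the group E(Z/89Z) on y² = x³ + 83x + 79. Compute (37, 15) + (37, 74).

O

The two points share x = 37 and their y-coordinates satisfy 15 + 74 ≡ 0 (mod 89), so they are inverses. Their sum is O.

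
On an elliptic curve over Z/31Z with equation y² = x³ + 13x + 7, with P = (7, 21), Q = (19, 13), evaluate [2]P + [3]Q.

First 2P:
Repeated addition: build up to 2P.
2P: tangent at (7, 21): λ = (3·7² + 13)/(2·21) ≡ 5/11. 11⁻¹ ≡ 17 (mod 31), so λ ≡ 5·17 ≡ 23.
  x = λ² - 7 - 7 = 529 - 14 ≡ 19; y = λ·(7 - 19) - 21 ≡ 13. → (19, 13)
2P = (19, 13).
Next 3Q:
Repeated addition: build up to 3Q.
2Q: tangent at (19, 13): λ = (3·19² + 13)/(2·13) ≡ 11/26. 26⁻¹ ≡ 6 (mod 31) since 26·6 = 156 ≡ 1, so λ ≡ 11·6 ≡ 4.
  x = λ² - 19 - 19 = 16 - 38 ≡ 9; y = λ·(19 - 9) - 13 ≡ 27. → (9, 27)
3Q: (9, 27) + (19, 13). λ = (13 - 27)/(19 - 9) ≡ 17/10 mod 31. 10⁻¹ ≡ 28 (mod 31) since 10·28 = 280 ≡ 1, so λ ≡ 11.
  x = λ² - 9 - 19 = 121 - 28 ≡ 0; y = λ·(9 - 0) - 27 ≡ 10. → (0, 10)
3Q = (0, 10).
Finally 2P + 3Q:
(19, 13) + (0, 10). λ = (10 - 13)/(0 - 19) ≡ 28/12 mod 31. 12⁻¹ ≡ 13 (mod 31), so λ ≡ 23.
  x = λ² - 19 - 0 = 529 - 19 ≡ 14; y = λ·(19 - 14) - 13 ≡ 9. → (14, 9)

(14, 9)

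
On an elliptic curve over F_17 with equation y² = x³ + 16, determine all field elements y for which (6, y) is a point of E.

none

x³ + 0x + 16 = 232 ≡ 11 (mod 17).
11 is a non-residue mod 17; no y exists.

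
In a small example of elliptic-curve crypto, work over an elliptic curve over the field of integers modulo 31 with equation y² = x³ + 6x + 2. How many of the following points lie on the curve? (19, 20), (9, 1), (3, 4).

(19, 20): 20² ≡ 28, rhs ≡ 0 → off.
(9, 1): 1² ≡ 1, rhs ≡ 10 → off.
(3, 4): 4² ≡ 16, rhs ≡ 16 → on.

1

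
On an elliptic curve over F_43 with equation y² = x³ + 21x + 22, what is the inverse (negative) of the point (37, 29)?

(37, 14)

-(37, 29) = (37, -29 mod 43) = (37, 14).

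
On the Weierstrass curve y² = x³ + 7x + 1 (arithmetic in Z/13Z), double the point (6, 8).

tangent at (6, 8): λ = (3·6² + 7)/(2·8) ≡ 11/3. 3⁻¹ ≡ 9 (mod 13), so λ ≡ 11·9 ≡ 8.
  x = λ² - 6 - 6 = 64 - 12 ≡ 0; y = λ·(6 - 0) - 8 ≡ 1. → (0, 1)

(0, 1)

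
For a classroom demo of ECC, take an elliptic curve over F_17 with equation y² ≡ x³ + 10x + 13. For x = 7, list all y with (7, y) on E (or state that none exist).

x³ + 10x + 13 = 426 ≡ 1 (mod 17).
Square roots of 1 mod 17: 1 and 16 (since 1² = 1 ≡ 1).

1, 16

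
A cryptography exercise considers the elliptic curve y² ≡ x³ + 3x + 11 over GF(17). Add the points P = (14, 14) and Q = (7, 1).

(5, 10)

(14, 14) + (7, 1). λ = (1 - 14)/(7 - 14) ≡ 4/10 mod 17. 10⁻¹ ≡ 12 (mod 17), so λ ≡ 14.
  x = λ² - 14 - 7 = 196 - 21 ≡ 5; y = λ·(14 - 5) - 14 ≡ 10. → (5, 10)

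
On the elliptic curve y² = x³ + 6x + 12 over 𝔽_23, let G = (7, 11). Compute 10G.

Repeated addition: build up to 10G.
2G: tangent at (7, 11): λ = (3·7² + 6)/(2·11) ≡ 15/22. 22⁻¹ ≡ 22 (mod 23), so λ ≡ 15·22 ≡ 8.
  x = λ² - 7 - 7 = 64 - 14 ≡ 4; y = λ·(7 - 4) - 11 ≡ 13. → (4, 13)
3G: (4, 13) + (7, 11). λ = (11 - 13)/(7 - 4) ≡ 21/3 mod 23. 3⁻¹ ≡ 8 (mod 23), so λ ≡ 7.
  x = λ² - 4 - 7 = 49 - 11 ≡ 15; y = λ·(4 - 15) - 13 ≡ 2. → (15, 2)
4G: (15, 2) + (7, 11). λ = (11 - 2)/(7 - 15) ≡ 9/15 mod 23. 15⁻¹ ≡ 20 (mod 23), so λ ≡ 19.
  x = λ² - 15 - 7 = 361 - 22 ≡ 17; y = λ·(15 - 17) - 2 ≡ 6. → (17, 6)
5G: (17, 6) + (7, 11). λ = (11 - 6)/(7 - 17) ≡ 5/13 mod 23. 13⁻¹ ≡ 16 (mod 23), so λ ≡ 11.
  x = λ² - 17 - 7 = 121 - 24 ≡ 5; y = λ·(17 - 5) - 6 ≡ 11. → (5, 11)
6G: (5, 11) + (7, 11). λ = (11 - 11)/(7 - 5) ≡ 0/2 mod 23. 2⁻¹ ≡ 12 (mod 23), so λ ≡ 0.
  x = λ² - 5 - 7 = 0 - 12 ≡ 11; y = λ·(5 - 11) - 11 ≡ 12. → (11, 12)
7G: (11, 12) + (7, 11). λ = (11 - 12)/(7 - 11) ≡ 22/19 mod 23. 19⁻¹ ≡ 17 (mod 23), so λ ≡ 6.
  x = λ² - 11 - 7 = 36 - 18 ≡ 18; y = λ·(11 - 18) - 12 ≡ 15. → (18, 15)
8G: (18, 15) + (7, 11). λ = (11 - 15)/(7 - 18) ≡ 19/12 mod 23. 12⁻¹ ≡ 2 (mod 23), so λ ≡ 15.
  x = λ² - 18 - 7 = 225 - 25 ≡ 16; y = λ·(18 - 16) - 15 ≡ 15. → (16, 15)
9G: (16, 15) + (7, 11). λ = (11 - 15)/(7 - 16) ≡ 19/14 mod 23. 14⁻¹ ≡ 5 (mod 23), so λ ≡ 3.
  x = λ² - 16 - 7 = 9 - 23 ≡ 9; y = λ·(16 - 9) - 15 ≡ 6. → (9, 6)
10G: (9, 6) + (7, 11). λ = (11 - 6)/(7 - 9) ≡ 5/21 mod 23. 21⁻¹ ≡ 11 (mod 23), so λ ≡ 9.
  x = λ² - 9 - 7 = 81 - 16 ≡ 19; y = λ·(9 - 19) - 6 ≡ 19. → (19, 19)

(19, 19)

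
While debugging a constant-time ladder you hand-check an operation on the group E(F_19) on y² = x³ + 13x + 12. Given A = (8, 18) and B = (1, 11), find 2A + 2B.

(17, 15)

First 2A:
Repeated addition: build up to 2A.
2A: tangent at (8, 18): λ = (3·8² + 13)/(2·18) ≡ 15/17. 17⁻¹ ≡ 9 (mod 19) since 17·9 = 153 ≡ 1, so λ ≡ 15·9 ≡ 2.
  x = λ² - 8 - 8 = 4 - 16 ≡ 7; y = λ·(8 - 7) - 18 ≡ 3. → (7, 3)
2A = (7, 3).
Next 2B:
Repeated addition: build up to 2B.
2B: tangent at (1, 11): λ = (3·1² + 13)/(2·11) ≡ 16/3. 3⁻¹ ≡ 13 (mod 19), so λ ≡ 16·13 ≡ 18.
  x = λ² - 1 - 1 = 324 - 2 ≡ 18; y = λ·(1 - 18) - 11 ≡ 6. → (18, 6)
2B = (18, 6).
Finally 2A + 2B:
(7, 3) + (18, 6). λ = (6 - 3)/(18 - 7) ≡ 3/11 mod 19. 11⁻¹ ≡ 7 (mod 19) since 11·7 = 77 ≡ 1, so λ ≡ 2.
  x = λ² - 7 - 18 = 4 - 25 ≡ 17; y = λ·(7 - 17) - 3 ≡ 15. → (17, 15)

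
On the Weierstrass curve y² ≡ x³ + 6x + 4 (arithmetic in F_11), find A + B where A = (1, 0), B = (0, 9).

(1, 0) + (0, 9). λ = (9 - 0)/(0 - 1) ≡ 9/10 mod 11. 10⁻¹ ≡ 10 (mod 11) since 10·10 = 100 ≡ 1, so λ ≡ 2.
  x = λ² - 1 - 0 = 4 - 1 ≡ 3; y = λ·(1 - 3) - 0 ≡ 7. → (3, 7)

(3, 7)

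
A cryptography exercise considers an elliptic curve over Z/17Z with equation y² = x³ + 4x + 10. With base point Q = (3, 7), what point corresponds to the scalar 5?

(11, 12)

Repeated addition: build up to 5Q.
2Q: tangent at (3, 7): λ = (3·3² + 4)/(2·7) ≡ 14/14. 14⁻¹ ≡ 11 (mod 17), so λ ≡ 14·11 ≡ 1.
  x = λ² - 3 - 3 = 1 - 6 ≡ 12; y = λ·(3 - 12) - 7 ≡ 1. → (12, 1)
3Q: (12, 1) + (3, 7). λ = (7 - 1)/(3 - 12) ≡ 6/8 mod 17. 8⁻¹ ≡ 15 (mod 17) since 8·15 = 120 ≡ 1, so λ ≡ 5.
  x = λ² - 12 - 3 = 25 - 15 ≡ 10; y = λ·(12 - 10) - 1 ≡ 9. → (10, 9)
4Q: (10, 9) + (3, 7). λ = (7 - 9)/(3 - 10) ≡ 15/10 mod 17. 10⁻¹ ≡ 12 (mod 17), so λ ≡ 10.
  x = λ² - 10 - 3 = 100 - 13 ≡ 2; y = λ·(10 - 2) - 9 ≡ 3. → (2, 3)
5Q: (2, 3) + (3, 7). λ = (7 - 3)/(3 - 2) ≡ 4/1 mod 17. 1⁻¹ ≡ 1 (mod 17) since 1·1 = 1 ≡ 1, so λ ≡ 4.
  x = λ² - 2 - 3 = 16 - 5 ≡ 11; y = λ·(2 - 11) - 3 ≡ 12. → (11, 12)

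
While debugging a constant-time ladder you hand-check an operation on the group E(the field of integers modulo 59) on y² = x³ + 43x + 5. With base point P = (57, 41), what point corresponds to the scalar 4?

(12, 40)

Repeated addition: build up to 4P.
2P: tangent at (57, 41): λ = (3·57² + 43)/(2·41) ≡ 55/23. 23⁻¹ ≡ 18 (mod 59) since 23·18 = 414 ≡ 1, so λ ≡ 55·18 ≡ 46.
  x = λ² - 57 - 57 = 2116 - 114 ≡ 55; y = λ·(57 - 55) - 41 ≡ 51. → (55, 51)
3P: (55, 51) + (57, 41). λ = (41 - 51)/(57 - 55) ≡ 49/2 mod 59. 2⁻¹ ≡ 30 (mod 59), so λ ≡ 54.
  x = λ² - 55 - 57 = 2916 - 112 ≡ 31; y = λ·(55 - 31) - 51 ≡ 6. → (31, 6)
4P: (31, 6) + (57, 41). λ = (41 - 6)/(57 - 31) ≡ 35/26 mod 59. 26⁻¹ ≡ 25 (mod 59) since 26·25 = 650 ≡ 1, so λ ≡ 49.
  x = λ² - 31 - 57 = 2401 - 88 ≡ 12; y = λ·(31 - 12) - 6 ≡ 40. → (12, 40)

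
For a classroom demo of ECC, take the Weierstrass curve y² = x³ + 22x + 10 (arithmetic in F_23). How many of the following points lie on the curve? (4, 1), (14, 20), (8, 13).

(4, 1): 1² ≡ 1, rhs ≡ 1 → on.
(14, 20): 20² ≡ 9, rhs ≡ 3 → off.
(8, 13): 13² ≡ 8, rhs ≡ 8 → on.

2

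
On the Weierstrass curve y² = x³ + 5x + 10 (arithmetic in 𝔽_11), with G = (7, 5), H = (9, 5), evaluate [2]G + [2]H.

First 2G:
Repeated addition: build up to 2G.
2G: tangent at (7, 5): λ = (3·7² + 5)/(2·5) ≡ 9/10. 10⁻¹ ≡ 10 (mod 11) since 10·10 = 100 ≡ 1, so λ ≡ 9·10 ≡ 2.
  x = λ² - 7 - 7 = 4 - 14 ≡ 1; y = λ·(7 - 1) - 5 ≡ 7. → (1, 7)
2G = (1, 7).
Next 2H:
Repeated addition: build up to 2H.
2H: tangent at (9, 5): λ = (3·9² + 5)/(2·5) ≡ 6/10. 10⁻¹ ≡ 10 (mod 11) since 10·10 = 100 ≡ 1, so λ ≡ 6·10 ≡ 5.
  x = λ² - 9 - 9 = 25 - 18 ≡ 7; y = λ·(9 - 7) - 5 ≡ 5. → (7, 5)
2H = (7, 5).
Finally 2G + 2H:
(1, 7) + (7, 5). λ = (5 - 7)/(7 - 1) ≡ 9/6 mod 11. 6⁻¹ ≡ 2 (mod 11), so λ ≡ 7.
  x = λ² - 1 - 7 = 49 - 8 ≡ 8; y = λ·(1 - 8) - 7 ≡ 10. → (8, 10)

(8, 10)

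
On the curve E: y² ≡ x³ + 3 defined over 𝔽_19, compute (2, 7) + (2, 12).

O

The two points share x = 2 and their y-coordinates satisfy 7 + 12 ≡ 0 (mod 19), so they are inverses. Their sum is the point at infinity.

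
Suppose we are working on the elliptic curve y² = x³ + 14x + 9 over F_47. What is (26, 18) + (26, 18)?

(27, 1)

tangent at (26, 18): λ = (3·26² + 14)/(2·18) ≡ 21/36. 36⁻¹ ≡ 17 (mod 47), so λ ≡ 21·17 ≡ 28.
  x = λ² - 26 - 26 = 784 - 52 ≡ 27; y = λ·(26 - 27) - 18 ≡ 1. → (27, 1)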